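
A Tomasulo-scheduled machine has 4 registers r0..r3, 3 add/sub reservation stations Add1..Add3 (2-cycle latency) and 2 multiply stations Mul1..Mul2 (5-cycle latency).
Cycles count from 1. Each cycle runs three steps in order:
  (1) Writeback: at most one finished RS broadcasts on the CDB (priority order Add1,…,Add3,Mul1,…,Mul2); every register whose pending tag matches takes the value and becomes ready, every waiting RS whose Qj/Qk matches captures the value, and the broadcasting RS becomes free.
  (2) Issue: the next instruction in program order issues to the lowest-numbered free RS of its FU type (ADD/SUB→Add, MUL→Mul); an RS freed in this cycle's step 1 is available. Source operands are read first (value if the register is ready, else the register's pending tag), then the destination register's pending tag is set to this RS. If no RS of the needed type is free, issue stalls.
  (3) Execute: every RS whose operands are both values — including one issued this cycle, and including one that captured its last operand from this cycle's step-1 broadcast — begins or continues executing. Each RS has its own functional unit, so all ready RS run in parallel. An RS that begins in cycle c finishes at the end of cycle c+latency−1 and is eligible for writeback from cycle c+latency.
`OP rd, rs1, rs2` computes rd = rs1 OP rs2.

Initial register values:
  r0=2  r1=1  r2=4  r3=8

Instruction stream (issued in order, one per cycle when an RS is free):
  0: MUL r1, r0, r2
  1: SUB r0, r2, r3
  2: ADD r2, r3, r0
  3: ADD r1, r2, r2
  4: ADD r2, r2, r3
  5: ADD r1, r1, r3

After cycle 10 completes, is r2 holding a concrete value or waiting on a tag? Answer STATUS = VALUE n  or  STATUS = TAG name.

cycle 1: issue MUL r1<-Mul1 // r0:2,r1:Mul1,r2:4,r3:8
cycle 2: issue SUB r0<-Add1 // r0:Add1,r1:Mul1,r2:4,r3:8
cycle 3: issue ADD r2<-Add2 // r0:Add1,r1:Mul1,r2:Add2,r3:8
cycle 4: CDB Add1=-4; issue ADD r1<-Add1 // r0:-4,r1:Add1,r2:Add2,r3:8
cycle 5: issue ADD r2<-Add3 // r0:-4,r1:Add1,r2:Add3,r3:8
cycle 6: CDB Add2=4; issue ADD r1<-Add2 // r0:-4,r1:Add2,r2:Add3,r3:8
cycle 7: CDB Mul1=8 // r0:-4,r1:Add2,r2:Add3,r3:8
cycle 8: CDB Add1=8 // r0:-4,r1:Add2,r2:Add3,r3:8
cycle 9: CDB Add3=12 // r0:-4,r1:Add2,r2:12,r3:8
cycle 10: CDB Add2=16 // r0:-4,r1:16,r2:12,r3:8

STATUS = VALUE 12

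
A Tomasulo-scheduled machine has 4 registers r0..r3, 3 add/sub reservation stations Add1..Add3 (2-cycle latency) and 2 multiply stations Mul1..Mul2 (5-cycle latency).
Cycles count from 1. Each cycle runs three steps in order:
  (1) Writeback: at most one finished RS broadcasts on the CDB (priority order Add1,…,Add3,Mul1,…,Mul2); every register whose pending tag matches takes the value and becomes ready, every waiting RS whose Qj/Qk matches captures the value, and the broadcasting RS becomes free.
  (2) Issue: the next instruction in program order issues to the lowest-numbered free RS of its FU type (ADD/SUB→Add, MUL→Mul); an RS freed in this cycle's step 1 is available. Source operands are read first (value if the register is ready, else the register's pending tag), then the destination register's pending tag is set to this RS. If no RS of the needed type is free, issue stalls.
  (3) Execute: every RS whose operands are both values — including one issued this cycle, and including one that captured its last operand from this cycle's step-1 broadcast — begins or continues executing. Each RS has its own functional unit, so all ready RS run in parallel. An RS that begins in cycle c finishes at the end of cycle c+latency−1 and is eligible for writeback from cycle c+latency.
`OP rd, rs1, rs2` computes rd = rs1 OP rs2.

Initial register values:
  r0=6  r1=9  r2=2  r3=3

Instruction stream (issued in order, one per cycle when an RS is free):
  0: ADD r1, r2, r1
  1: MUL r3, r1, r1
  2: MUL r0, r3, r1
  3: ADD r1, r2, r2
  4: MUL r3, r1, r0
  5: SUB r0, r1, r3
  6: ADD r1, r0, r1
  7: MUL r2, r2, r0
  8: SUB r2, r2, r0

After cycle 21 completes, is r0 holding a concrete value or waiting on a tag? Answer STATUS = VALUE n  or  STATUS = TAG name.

  c1: issue ADD r1<-Add1  regs: r0:6,r1:Add1,r2:2,r3:3
  c2: issue MUL r3<-Mul1  regs: r0:6,r1:Add1,r2:2,r3:Mul1
  c3: CDB Add1=11; issue MUL r0<-Mul2  regs: r0:Mul2,r1:11,r2:2,r3:Mul1
  c4: issue ADD r1<-Add1  regs: r0:Mul2,r1:Add1,r2:2,r3:Mul1
  c5: stall  regs: r0:Mul2,r1:Add1,r2:2,r3:Mul1
  c6: CDB Add1=4; stall  regs: r0:Mul2,r1:4,r2:2,r3:Mul1
  c7: stall  regs: r0:Mul2,r1:4,r2:2,r3:Mul1
  c8: CDB Mul1=121; issue MUL r3<-Mul1  regs: r0:Mul2,r1:4,r2:2,r3:Mul1
  c9: issue SUB r0<-Add1  regs: r0:Add1,r1:4,r2:2,r3:Mul1
  c10: issue ADD r1<-Add2  regs: r0:Add1,r1:Add2,r2:2,r3:Mul1
  c11: stall  regs: r0:Add1,r1:Add2,r2:2,r3:Mul1
  c12: stall  regs: r0:Add1,r1:Add2,r2:2,r3:Mul1
  c13: CDB Mul2=1331; issue MUL r2<-Mul2  regs: r0:Add1,r1:Add2,r2:Mul2,r3:Mul1
  c14: issue SUB r2<-Add3  regs: r0:Add1,r1:Add2,r2:Add3,r3:Mul1
  c15: -  regs: r0:Add1,r1:Add2,r2:Add3,r3:Mul1
  c16: -  regs: r0:Add1,r1:Add2,r2:Add3,r3:Mul1
  c17: -  regs: r0:Add1,r1:Add2,r2:Add3,r3:Mul1
  c18: CDB Mul1=5324  regs: r0:Add1,r1:Add2,r2:Add3,r3:5324
  c19: -  regs: r0:Add1,r1:Add2,r2:Add3,r3:5324
  c20: CDB Add1=-5320  regs: r0:-5320,r1:Add2,r2:Add3,r3:5324
  c21: -  regs: r0:-5320,r1:Add2,r2:Add3,r3:5324

STATUS = VALUE -5320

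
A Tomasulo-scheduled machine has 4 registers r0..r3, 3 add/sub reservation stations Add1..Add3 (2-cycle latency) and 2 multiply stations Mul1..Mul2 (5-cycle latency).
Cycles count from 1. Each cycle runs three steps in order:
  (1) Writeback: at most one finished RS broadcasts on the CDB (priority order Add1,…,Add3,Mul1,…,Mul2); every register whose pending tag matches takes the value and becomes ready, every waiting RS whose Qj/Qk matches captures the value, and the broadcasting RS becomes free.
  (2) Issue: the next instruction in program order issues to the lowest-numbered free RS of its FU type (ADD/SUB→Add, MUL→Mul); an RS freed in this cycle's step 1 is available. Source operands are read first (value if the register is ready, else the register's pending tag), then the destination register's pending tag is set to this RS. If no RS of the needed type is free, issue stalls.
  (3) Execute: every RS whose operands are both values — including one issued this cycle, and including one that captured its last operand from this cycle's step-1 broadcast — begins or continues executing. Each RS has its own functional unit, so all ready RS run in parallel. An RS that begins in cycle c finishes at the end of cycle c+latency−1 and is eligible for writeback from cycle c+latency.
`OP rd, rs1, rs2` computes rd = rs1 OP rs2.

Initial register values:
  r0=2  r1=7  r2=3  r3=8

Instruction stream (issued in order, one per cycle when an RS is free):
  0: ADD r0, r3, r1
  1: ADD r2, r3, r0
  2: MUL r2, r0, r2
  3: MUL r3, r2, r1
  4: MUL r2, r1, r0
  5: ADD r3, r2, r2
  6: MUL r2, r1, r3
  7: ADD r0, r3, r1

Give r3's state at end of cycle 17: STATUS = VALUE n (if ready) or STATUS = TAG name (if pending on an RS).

cycle 1: issue ADD r0<-Add1 // r0:Add1,r1:7,r2:3,r3:8
cycle 2: issue ADD r2<-Add2 // r0:Add1,r1:7,r2:Add2,r3:8
cycle 3: CDB Add1=15; issue MUL r2<-Mul1 // r0:15,r1:7,r2:Mul1,r3:8
cycle 4: issue MUL r3<-Mul2 // r0:15,r1:7,r2:Mul1,r3:Mul2
cycle 5: CDB Add2=23; stall // r0:15,r1:7,r2:Mul1,r3:Mul2
cycle 6: stall // r0:15,r1:7,r2:Mul1,r3:Mul2
cycle 7: stall // r0:15,r1:7,r2:Mul1,r3:Mul2
cycle 8: stall // r0:15,r1:7,r2:Mul1,r3:Mul2
cycle 9: stall // r0:15,r1:7,r2:Mul1,r3:Mul2
cycle 10: CDB Mul1=345; issue MUL r2<-Mul1 // r0:15,r1:7,r2:Mul1,r3:Mul2
cycle 11: issue ADD r3<-Add1 // r0:15,r1:7,r2:Mul1,r3:Add1
cycle 12: stall // r0:15,r1:7,r2:Mul1,r3:Add1
cycle 13: stall // r0:15,r1:7,r2:Mul1,r3:Add1
cycle 14: stall // r0:15,r1:7,r2:Mul1,r3:Add1
cycle 15: CDB Mul1=105; issue MUL r2<-Mul1 // r0:15,r1:7,r2:Mul1,r3:Add1
cycle 16: CDB Mul2=2415; issue ADD r0<-Add2 // r0:Add2,r1:7,r2:Mul1,r3:Add1
cycle 17: CDB Add1=210 // r0:Add2,r1:7,r2:Mul1,r3:210

STATUS = VALUE 210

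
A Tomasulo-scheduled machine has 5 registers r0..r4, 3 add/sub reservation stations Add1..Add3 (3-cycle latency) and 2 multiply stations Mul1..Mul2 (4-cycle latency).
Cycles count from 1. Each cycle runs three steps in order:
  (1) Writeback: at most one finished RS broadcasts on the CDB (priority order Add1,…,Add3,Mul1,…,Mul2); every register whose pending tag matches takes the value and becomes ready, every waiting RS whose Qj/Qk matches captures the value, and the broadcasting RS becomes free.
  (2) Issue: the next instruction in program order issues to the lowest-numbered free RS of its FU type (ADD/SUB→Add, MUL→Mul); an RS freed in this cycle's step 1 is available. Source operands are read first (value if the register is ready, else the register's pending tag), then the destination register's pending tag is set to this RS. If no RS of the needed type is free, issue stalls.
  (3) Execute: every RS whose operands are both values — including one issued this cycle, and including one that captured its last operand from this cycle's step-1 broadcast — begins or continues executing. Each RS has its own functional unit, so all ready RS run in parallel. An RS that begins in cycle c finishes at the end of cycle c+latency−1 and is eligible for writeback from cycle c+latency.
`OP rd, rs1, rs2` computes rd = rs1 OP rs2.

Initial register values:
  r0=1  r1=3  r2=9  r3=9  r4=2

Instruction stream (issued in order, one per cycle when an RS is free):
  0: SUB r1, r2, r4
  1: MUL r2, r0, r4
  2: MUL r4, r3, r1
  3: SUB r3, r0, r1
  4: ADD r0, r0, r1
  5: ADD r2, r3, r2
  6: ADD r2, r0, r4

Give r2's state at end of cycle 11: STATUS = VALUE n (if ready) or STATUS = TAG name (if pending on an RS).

STATUS = TAG Add1

c1: issue SUB r1<-Add1 | r0:1,r1:Add1,r2:9,r3:9,r4:2
c2: issue MUL r2<-Mul1 | r0:1,r1:Add1,r2:Mul1,r3:9,r4:2
c3: issue MUL r4<-Mul2 | r0:1,r1:Add1,r2:Mul1,r3:9,r4:Mul2
c4: CDB Add1=7; issue SUB r3<-Add1 | r0:1,r1:7,r2:Mul1,r3:Add1,r4:Mul2
c5: issue ADD r0<-Add2 | r0:Add2,r1:7,r2:Mul1,r3:Add1,r4:Mul2
c6: CDB Mul1=2; issue ADD r2<-Add3 | r0:Add2,r1:7,r2:Add3,r3:Add1,r4:Mul2
c7: CDB Add1=-6; issue ADD r2<-Add1 | r0:Add2,r1:7,r2:Add1,r3:-6,r4:Mul2
c8: CDB Add2=8 | r0:8,r1:7,r2:Add1,r3:-6,r4:Mul2
c9: CDB Mul2=63 | r0:8,r1:7,r2:Add1,r3:-6,r4:63
c10: CDB Add3=-4 | r0:8,r1:7,r2:Add1,r3:-6,r4:63
c11: - | r0:8,r1:7,r2:Add1,r3:-6,r4:63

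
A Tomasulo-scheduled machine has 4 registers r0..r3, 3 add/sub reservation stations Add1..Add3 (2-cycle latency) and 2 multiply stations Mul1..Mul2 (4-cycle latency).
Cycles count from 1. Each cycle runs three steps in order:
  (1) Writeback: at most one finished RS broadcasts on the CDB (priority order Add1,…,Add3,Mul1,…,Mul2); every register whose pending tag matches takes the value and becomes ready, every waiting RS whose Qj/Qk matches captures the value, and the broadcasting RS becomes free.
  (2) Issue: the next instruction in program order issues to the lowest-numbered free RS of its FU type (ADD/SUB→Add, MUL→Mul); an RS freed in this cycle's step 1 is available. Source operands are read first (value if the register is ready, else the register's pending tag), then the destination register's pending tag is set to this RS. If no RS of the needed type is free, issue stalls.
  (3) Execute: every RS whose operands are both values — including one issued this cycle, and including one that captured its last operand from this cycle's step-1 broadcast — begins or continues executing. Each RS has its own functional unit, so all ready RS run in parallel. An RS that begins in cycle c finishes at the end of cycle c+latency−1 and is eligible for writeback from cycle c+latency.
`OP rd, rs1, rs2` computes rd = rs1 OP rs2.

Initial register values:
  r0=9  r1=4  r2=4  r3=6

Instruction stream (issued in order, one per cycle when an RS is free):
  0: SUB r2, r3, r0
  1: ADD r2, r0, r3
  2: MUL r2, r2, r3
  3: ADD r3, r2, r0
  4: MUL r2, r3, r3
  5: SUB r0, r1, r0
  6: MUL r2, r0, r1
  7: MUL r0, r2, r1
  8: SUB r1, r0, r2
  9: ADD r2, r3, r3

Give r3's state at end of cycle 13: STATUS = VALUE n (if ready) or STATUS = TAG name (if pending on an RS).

STATUS = VALUE 99

c1: issue SUB r2<-Add1 | r0:9,r1:4,r2:Add1,r3:6
c2: issue ADD r2<-Add2 | r0:9,r1:4,r2:Add2,r3:6
c3: CDB Add1=-3; issue MUL r2<-Mul1 | r0:9,r1:4,r2:Mul1,r3:6
c4: CDB Add2=15; issue ADD r3<-Add1 | r0:9,r1:4,r2:Mul1,r3:Add1
c5: issue MUL r2<-Mul2 | r0:9,r1:4,r2:Mul2,r3:Add1
c6: issue SUB r0<-Add2 | r0:Add2,r1:4,r2:Mul2,r3:Add1
c7: stall | r0:Add2,r1:4,r2:Mul2,r3:Add1
c8: CDB Add2=-5; stall | r0:-5,r1:4,r2:Mul2,r3:Add1
c9: CDB Mul1=90; issue MUL r2<-Mul1 | r0:-5,r1:4,r2:Mul1,r3:Add1
c10: stall | r0:-5,r1:4,r2:Mul1,r3:Add1
c11: CDB Add1=99; stall | r0:-5,r1:4,r2:Mul1,r3:99
c12: stall | r0:-5,r1:4,r2:Mul1,r3:99
c13: CDB Mul1=-20; issue MUL r0<-Mul1 | r0:Mul1,r1:4,r2:-20,r3:99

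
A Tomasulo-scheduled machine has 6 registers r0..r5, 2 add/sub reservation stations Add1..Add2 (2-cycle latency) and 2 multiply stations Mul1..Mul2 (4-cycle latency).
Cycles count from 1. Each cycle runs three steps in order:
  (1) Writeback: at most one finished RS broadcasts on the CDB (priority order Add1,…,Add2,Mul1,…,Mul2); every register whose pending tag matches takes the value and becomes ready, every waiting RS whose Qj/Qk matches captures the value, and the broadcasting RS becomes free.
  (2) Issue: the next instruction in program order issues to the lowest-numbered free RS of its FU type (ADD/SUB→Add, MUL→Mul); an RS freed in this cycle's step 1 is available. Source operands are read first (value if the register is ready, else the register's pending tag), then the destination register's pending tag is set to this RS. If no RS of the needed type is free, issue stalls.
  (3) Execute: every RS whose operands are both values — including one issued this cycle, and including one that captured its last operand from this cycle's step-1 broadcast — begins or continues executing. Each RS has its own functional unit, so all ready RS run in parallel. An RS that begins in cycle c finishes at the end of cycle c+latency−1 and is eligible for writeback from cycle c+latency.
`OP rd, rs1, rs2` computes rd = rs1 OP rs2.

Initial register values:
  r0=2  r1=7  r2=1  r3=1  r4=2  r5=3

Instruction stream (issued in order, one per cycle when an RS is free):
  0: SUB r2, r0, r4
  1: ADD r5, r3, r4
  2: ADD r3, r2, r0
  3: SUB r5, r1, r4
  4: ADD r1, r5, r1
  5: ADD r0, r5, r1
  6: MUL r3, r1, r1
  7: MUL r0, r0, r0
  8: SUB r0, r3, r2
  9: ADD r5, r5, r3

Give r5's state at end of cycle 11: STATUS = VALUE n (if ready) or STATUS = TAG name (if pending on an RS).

STATUS = TAG Add2

cycle 1: issue SUB r2<-Add1 // r0:2,r1:7,r2:Add1,r3:1,r4:2,r5:3
cycle 2: issue ADD r5<-Add2 // r0:2,r1:7,r2:Add1,r3:1,r4:2,r5:Add2
cycle 3: CDB Add1=0; issue ADD r3<-Add1 // r0:2,r1:7,r2:0,r3:Add1,r4:2,r5:Add2
cycle 4: CDB Add2=3; issue SUB r5<-Add2 // r0:2,r1:7,r2:0,r3:Add1,r4:2,r5:Add2
cycle 5: CDB Add1=2; issue ADD r1<-Add1 // r0:2,r1:Add1,r2:0,r3:2,r4:2,r5:Add2
cycle 6: CDB Add2=5; issue ADD r0<-Add2 // r0:Add2,r1:Add1,r2:0,r3:2,r4:2,r5:5
cycle 7: issue MUL r3<-Mul1 // r0:Add2,r1:Add1,r2:0,r3:Mul1,r4:2,r5:5
cycle 8: CDB Add1=12; issue MUL r0<-Mul2 // r0:Mul2,r1:12,r2:0,r3:Mul1,r4:2,r5:5
cycle 9: issue SUB r0<-Add1 // r0:Add1,r1:12,r2:0,r3:Mul1,r4:2,r5:5
cycle 10: CDB Add2=17; issue ADD r5<-Add2 // r0:Add1,r1:12,r2:0,r3:Mul1,r4:2,r5:Add2
cycle 11: - // r0:Add1,r1:12,r2:0,r3:Mul1,r4:2,r5:Add2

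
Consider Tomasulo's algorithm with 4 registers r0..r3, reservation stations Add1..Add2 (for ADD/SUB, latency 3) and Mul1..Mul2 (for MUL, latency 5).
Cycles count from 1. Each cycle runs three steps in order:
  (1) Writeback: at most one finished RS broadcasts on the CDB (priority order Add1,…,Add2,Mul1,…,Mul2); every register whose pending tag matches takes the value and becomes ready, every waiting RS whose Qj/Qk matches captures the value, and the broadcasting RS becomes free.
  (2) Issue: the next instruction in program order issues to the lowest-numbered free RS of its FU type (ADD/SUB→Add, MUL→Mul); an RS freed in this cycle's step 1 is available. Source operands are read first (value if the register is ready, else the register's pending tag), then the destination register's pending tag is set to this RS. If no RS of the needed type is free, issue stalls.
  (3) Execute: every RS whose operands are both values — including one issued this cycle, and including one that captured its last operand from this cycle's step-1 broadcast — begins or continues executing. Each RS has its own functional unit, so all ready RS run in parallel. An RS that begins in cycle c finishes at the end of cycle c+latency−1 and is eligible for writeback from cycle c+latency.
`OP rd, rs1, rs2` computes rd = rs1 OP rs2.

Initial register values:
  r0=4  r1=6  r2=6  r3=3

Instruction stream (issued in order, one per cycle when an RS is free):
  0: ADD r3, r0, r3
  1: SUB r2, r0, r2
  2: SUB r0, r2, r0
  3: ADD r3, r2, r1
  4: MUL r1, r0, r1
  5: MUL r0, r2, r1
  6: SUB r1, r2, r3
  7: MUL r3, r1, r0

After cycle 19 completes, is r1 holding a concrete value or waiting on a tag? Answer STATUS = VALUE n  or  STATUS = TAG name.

c1: issue ADD r3<-Add1 | r0:4,r1:6,r2:6,r3:Add1
c2: issue SUB r2<-Add2 | r0:4,r1:6,r2:Add2,r3:Add1
c3: stall | r0:4,r1:6,r2:Add2,r3:Add1
c4: CDB Add1=7; issue SUB r0<-Add1 | r0:Add1,r1:6,r2:Add2,r3:7
c5: CDB Add2=-2; issue ADD r3<-Add2 | r0:Add1,r1:6,r2:-2,r3:Add2
c6: issue MUL r1<-Mul1 | r0:Add1,r1:Mul1,r2:-2,r3:Add2
c7: issue MUL r0<-Mul2 | r0:Mul2,r1:Mul1,r2:-2,r3:Add2
c8: CDB Add1=-6; issue SUB r1<-Add1 | r0:Mul2,r1:Add1,r2:-2,r3:Add2
c9: CDB Add2=4; stall | r0:Mul2,r1:Add1,r2:-2,r3:4
c10: stall | r0:Mul2,r1:Add1,r2:-2,r3:4
c11: stall | r0:Mul2,r1:Add1,r2:-2,r3:4
c12: CDB Add1=-6; stall | r0:Mul2,r1:-6,r2:-2,r3:4
c13: CDB Mul1=-36; issue MUL r3<-Mul1 | r0:Mul2,r1:-6,r2:-2,r3:Mul1
c14: - | r0:Mul2,r1:-6,r2:-2,r3:Mul1
c15: - | r0:Mul2,r1:-6,r2:-2,r3:Mul1
c16: - | r0:Mul2,r1:-6,r2:-2,r3:Mul1
c17: - | r0:Mul2,r1:-6,r2:-2,r3:Mul1
c18: CDB Mul2=72 | r0:72,r1:-6,r2:-2,r3:Mul1
c19: - | r0:72,r1:-6,r2:-2,r3:Mul1

STATUS = VALUE -6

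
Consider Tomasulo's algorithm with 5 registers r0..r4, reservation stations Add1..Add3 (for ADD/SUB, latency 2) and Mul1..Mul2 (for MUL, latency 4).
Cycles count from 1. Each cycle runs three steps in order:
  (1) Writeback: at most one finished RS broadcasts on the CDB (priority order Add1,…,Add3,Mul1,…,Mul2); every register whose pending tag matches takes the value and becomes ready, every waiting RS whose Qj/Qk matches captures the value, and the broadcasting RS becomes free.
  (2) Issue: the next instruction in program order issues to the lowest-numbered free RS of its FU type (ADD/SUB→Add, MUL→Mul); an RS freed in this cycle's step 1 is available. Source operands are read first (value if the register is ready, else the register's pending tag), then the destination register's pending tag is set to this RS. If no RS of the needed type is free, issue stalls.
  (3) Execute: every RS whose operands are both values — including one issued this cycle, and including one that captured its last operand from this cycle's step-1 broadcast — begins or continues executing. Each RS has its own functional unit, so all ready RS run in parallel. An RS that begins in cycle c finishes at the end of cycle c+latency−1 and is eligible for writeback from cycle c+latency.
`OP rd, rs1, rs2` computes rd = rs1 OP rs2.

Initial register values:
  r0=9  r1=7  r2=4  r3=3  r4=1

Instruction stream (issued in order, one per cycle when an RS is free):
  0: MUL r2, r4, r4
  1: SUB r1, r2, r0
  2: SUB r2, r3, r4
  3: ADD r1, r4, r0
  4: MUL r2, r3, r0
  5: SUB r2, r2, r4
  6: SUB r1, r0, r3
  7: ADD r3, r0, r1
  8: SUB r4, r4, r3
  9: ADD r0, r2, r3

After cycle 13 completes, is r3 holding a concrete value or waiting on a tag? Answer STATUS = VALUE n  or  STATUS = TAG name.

  c1: issue MUL r2<-Mul1  regs: r0:9,r1:7,r2:Mul1,r3:3,r4:1
  c2: issue SUB r1<-Add1  regs: r0:9,r1:Add1,r2:Mul1,r3:3,r4:1
  c3: issue SUB r2<-Add2  regs: r0:9,r1:Add1,r2:Add2,r3:3,r4:1
  c4: issue ADD r1<-Add3  regs: r0:9,r1:Add3,r2:Add2,r3:3,r4:1
  c5: CDB Add2=2; issue MUL r2<-Mul2  regs: r0:9,r1:Add3,r2:Mul2,r3:3,r4:1
  c6: CDB Add3=10; issue SUB r2<-Add2  regs: r0:9,r1:10,r2:Add2,r3:3,r4:1
  c7: CDB Mul1=1; issue SUB r1<-Add3  regs: r0:9,r1:Add3,r2:Add2,r3:3,r4:1
  c8: stall  regs: r0:9,r1:Add3,r2:Add2,r3:3,r4:1
  c9: CDB Add1=-8; issue ADD r3<-Add1  regs: r0:9,r1:Add3,r2:Add2,r3:Add1,r4:1
  c10: CDB Add3=6; issue SUB r4<-Add3  regs: r0:9,r1:6,r2:Add2,r3:Add1,r4:Add3
  c11: CDB Mul2=27; stall  regs: r0:9,r1:6,r2:Add2,r3:Add1,r4:Add3
  c12: CDB Add1=15; issue ADD r0<-Add1  regs: r0:Add1,r1:6,r2:Add2,r3:15,r4:Add3
  c13: CDB Add2=26  regs: r0:Add1,r1:6,r2:26,r3:15,r4:Add3

STATUS = VALUE 15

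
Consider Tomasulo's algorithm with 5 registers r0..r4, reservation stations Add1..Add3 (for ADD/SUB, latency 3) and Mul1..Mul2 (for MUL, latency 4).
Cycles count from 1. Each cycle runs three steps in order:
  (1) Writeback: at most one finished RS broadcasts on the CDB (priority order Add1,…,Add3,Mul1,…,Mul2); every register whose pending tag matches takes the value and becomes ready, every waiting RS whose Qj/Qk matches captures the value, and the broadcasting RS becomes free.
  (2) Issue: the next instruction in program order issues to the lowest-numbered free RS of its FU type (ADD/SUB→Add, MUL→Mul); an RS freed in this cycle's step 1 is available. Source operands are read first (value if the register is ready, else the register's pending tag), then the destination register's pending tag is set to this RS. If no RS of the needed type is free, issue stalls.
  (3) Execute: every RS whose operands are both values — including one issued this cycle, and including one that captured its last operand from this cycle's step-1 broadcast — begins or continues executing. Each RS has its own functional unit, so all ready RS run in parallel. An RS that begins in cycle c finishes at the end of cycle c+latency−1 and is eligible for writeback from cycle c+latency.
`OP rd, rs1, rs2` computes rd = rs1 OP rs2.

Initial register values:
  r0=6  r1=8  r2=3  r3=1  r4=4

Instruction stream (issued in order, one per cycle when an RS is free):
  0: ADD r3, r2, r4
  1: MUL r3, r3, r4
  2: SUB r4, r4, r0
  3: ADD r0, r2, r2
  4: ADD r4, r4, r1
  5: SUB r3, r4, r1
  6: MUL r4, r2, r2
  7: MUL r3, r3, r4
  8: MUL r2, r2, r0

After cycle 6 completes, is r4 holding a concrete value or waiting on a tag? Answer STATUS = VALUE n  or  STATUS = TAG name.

cycle 1: issue ADD r3<-Add1 // r0:6,r1:8,r2:3,r3:Add1,r4:4
cycle 2: issue MUL r3<-Mul1 // r0:6,r1:8,r2:3,r3:Mul1,r4:4
cycle 3: issue SUB r4<-Add2 // r0:6,r1:8,r2:3,r3:Mul1,r4:Add2
cycle 4: CDB Add1=7; issue ADD r0<-Add1 // r0:Add1,r1:8,r2:3,r3:Mul1,r4:Add2
cycle 5: issue ADD r4<-Add3 // r0:Add1,r1:8,r2:3,r3:Mul1,r4:Add3
cycle 6: CDB Add2=-2; issue SUB r3<-Add2 // r0:Add1,r1:8,r2:3,r3:Add2,r4:Add3

STATUS = TAG Add3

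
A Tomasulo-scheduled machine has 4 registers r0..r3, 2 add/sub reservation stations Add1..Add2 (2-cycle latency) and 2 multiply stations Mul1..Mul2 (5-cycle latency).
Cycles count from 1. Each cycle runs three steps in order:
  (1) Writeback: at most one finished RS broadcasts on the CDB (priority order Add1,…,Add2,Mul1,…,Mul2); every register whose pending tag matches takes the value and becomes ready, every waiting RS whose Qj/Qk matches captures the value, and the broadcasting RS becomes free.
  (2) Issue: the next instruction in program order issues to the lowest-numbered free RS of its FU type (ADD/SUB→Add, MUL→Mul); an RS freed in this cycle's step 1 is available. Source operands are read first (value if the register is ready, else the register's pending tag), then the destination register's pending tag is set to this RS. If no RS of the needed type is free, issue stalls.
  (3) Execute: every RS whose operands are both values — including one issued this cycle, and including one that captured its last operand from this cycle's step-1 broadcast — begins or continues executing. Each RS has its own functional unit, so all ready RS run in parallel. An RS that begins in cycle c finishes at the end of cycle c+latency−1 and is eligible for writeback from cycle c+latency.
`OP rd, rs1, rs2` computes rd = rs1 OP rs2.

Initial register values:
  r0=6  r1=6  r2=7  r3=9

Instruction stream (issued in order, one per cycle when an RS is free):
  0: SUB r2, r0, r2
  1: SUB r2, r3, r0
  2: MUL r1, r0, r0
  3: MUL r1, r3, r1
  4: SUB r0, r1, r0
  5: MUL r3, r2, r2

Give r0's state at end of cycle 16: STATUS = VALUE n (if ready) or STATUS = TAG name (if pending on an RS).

cycle 1: issue SUB r2<-Add1 // r0:6,r1:6,r2:Add1,r3:9
cycle 2: issue SUB r2<-Add2 // r0:6,r1:6,r2:Add2,r3:9
cycle 3: CDB Add1=-1; issue MUL r1<-Mul1 // r0:6,r1:Mul1,r2:Add2,r3:9
cycle 4: CDB Add2=3; issue MUL r1<-Mul2 // r0:6,r1:Mul2,r2:3,r3:9
cycle 5: issue SUB r0<-Add1 // r0:Add1,r1:Mul2,r2:3,r3:9
cycle 6: stall // r0:Add1,r1:Mul2,r2:3,r3:9
cycle 7: stall // r0:Add1,r1:Mul2,r2:3,r3:9
cycle 8: CDB Mul1=36; issue MUL r3<-Mul1 // r0:Add1,r1:Mul2,r2:3,r3:Mul1
cycle 9: - // r0:Add1,r1:Mul2,r2:3,r3:Mul1
cycle 10: - // r0:Add1,r1:Mul2,r2:3,r3:Mul1
cycle 11: - // r0:Add1,r1:Mul2,r2:3,r3:Mul1
cycle 12: - // r0:Add1,r1:Mul2,r2:3,r3:Mul1
cycle 13: CDB Mul1=9 // r0:Add1,r1:Mul2,r2:3,r3:9
cycle 14: CDB Mul2=324 // r0:Add1,r1:324,r2:3,r3:9
cycle 15: - // r0:Add1,r1:324,r2:3,r3:9
cycle 16: CDB Add1=318 // r0:318,r1:324,r2:3,r3:9

STATUS = VALUE 318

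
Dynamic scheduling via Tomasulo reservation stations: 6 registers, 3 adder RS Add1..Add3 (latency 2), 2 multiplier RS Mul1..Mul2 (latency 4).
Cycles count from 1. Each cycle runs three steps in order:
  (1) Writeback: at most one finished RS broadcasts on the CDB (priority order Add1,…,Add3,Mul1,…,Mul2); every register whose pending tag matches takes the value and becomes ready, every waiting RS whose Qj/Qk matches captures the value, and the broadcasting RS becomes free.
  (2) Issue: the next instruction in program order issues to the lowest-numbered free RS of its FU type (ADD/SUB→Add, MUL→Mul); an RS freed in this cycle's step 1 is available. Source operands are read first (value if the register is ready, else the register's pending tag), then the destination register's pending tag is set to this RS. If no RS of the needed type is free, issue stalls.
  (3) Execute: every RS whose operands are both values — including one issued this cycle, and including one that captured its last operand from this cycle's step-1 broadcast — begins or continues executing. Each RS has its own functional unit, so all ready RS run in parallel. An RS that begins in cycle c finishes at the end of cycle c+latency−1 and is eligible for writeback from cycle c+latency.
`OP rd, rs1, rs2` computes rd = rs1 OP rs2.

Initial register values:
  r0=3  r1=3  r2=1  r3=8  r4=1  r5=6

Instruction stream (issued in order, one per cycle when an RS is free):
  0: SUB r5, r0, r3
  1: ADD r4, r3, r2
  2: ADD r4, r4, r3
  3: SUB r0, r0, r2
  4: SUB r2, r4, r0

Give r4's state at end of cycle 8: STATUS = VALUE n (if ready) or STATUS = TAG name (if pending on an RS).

  c1: issue SUB r5<-Add1  regs: r0:3,r1:3,r2:1,r3:8,r4:1,r5:Add1
  c2: issue ADD r4<-Add2  regs: r0:3,r1:3,r2:1,r3:8,r4:Add2,r5:Add1
  c3: CDB Add1=-5; issue ADD r4<-Add1  regs: r0:3,r1:3,r2:1,r3:8,r4:Add1,r5:-5
  c4: CDB Add2=9; issue SUB r0<-Add2  regs: r0:Add2,r1:3,r2:1,r3:8,r4:Add1,r5:-5
  c5: issue SUB r2<-Add3  regs: r0:Add2,r1:3,r2:Add3,r3:8,r4:Add1,r5:-5
  c6: CDB Add1=17  regs: r0:Add2,r1:3,r2:Add3,r3:8,r4:17,r5:-5
  c7: CDB Add2=2  regs: r0:2,r1:3,r2:Add3,r3:8,r4:17,r5:-5
  c8: -  regs: r0:2,r1:3,r2:Add3,r3:8,r4:17,r5:-5

STATUS = VALUE 17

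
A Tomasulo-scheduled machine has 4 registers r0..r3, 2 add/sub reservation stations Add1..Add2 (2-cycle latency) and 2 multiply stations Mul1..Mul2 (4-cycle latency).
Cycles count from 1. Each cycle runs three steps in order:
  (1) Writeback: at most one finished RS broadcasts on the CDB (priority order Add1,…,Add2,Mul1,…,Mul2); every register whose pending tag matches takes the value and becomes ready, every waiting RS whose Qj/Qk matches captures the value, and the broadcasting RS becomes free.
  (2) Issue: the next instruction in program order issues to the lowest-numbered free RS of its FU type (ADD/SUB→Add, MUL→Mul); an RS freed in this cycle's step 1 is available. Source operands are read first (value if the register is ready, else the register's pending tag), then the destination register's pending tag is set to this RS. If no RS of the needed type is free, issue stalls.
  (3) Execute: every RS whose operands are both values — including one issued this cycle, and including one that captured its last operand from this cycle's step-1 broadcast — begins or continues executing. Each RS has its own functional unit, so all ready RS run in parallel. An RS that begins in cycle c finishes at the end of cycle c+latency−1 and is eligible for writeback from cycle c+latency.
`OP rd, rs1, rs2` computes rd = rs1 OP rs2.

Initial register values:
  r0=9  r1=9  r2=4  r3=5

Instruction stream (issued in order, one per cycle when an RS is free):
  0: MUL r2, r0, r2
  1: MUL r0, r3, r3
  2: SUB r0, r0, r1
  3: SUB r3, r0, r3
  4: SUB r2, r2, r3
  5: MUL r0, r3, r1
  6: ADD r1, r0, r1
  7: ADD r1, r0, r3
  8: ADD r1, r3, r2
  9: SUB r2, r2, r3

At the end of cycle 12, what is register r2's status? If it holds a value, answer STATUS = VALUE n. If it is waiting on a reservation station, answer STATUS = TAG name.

STATUS = VALUE 25

c1: issue MUL r2<-Mul1 | r0:9,r1:9,r2:Mul1,r3:5
c2: issue MUL r0<-Mul2 | r0:Mul2,r1:9,r2:Mul1,r3:5
c3: issue SUB r0<-Add1 | r0:Add1,r1:9,r2:Mul1,r3:5
c4: issue SUB r3<-Add2 | r0:Add1,r1:9,r2:Mul1,r3:Add2
c5: CDB Mul1=36; stall | r0:Add1,r1:9,r2:36,r3:Add2
c6: CDB Mul2=25; stall | r0:Add1,r1:9,r2:36,r3:Add2
c7: stall | r0:Add1,r1:9,r2:36,r3:Add2
c8: CDB Add1=16; issue SUB r2<-Add1 | r0:16,r1:9,r2:Add1,r3:Add2
c9: issue MUL r0<-Mul1 | r0:Mul1,r1:9,r2:Add1,r3:Add2
c10: CDB Add2=11; issue ADD r1<-Add2 | r0:Mul1,r1:Add2,r2:Add1,r3:11
c11: stall | r0:Mul1,r1:Add2,r2:Add1,r3:11
c12: CDB Add1=25; issue ADD r1<-Add1 | r0:Mul1,r1:Add1,r2:25,r3:11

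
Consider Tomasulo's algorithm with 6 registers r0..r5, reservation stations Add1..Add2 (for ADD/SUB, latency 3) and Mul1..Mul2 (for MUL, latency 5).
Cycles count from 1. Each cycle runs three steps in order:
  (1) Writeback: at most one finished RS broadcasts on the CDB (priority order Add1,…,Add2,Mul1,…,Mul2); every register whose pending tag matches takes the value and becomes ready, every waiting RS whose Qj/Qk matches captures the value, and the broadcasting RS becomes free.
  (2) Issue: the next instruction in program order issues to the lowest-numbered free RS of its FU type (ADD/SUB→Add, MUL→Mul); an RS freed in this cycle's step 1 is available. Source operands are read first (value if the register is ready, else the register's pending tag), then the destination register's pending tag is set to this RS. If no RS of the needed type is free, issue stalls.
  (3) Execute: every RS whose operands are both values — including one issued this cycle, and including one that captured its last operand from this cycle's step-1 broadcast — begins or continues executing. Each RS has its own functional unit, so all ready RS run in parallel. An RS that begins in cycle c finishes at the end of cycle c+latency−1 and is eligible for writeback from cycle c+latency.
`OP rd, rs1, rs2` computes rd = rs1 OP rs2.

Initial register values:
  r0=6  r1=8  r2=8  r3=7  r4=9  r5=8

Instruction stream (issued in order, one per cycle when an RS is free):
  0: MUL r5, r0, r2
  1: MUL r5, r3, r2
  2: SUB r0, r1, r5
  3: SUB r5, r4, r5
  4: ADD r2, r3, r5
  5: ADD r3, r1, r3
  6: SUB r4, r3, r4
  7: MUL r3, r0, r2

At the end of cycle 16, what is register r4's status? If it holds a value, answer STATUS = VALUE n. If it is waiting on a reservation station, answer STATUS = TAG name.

cycle 1: issue MUL r5<-Mul1 // r0:6,r1:8,r2:8,r3:7,r4:9,r5:Mul1
cycle 2: issue MUL r5<-Mul2 // r0:6,r1:8,r2:8,r3:7,r4:9,r5:Mul2
cycle 3: issue SUB r0<-Add1 // r0:Add1,r1:8,r2:8,r3:7,r4:9,r5:Mul2
cycle 4: issue SUB r5<-Add2 // r0:Add1,r1:8,r2:8,r3:7,r4:9,r5:Add2
cycle 5: stall // r0:Add1,r1:8,r2:8,r3:7,r4:9,r5:Add2
cycle 6: CDB Mul1=48; stall // r0:Add1,r1:8,r2:8,r3:7,r4:9,r5:Add2
cycle 7: CDB Mul2=56; stall // r0:Add1,r1:8,r2:8,r3:7,r4:9,r5:Add2
cycle 8: stall // r0:Add1,r1:8,r2:8,r3:7,r4:9,r5:Add2
cycle 9: stall // r0:Add1,r1:8,r2:8,r3:7,r4:9,r5:Add2
cycle 10: CDB Add1=-48; issue ADD r2<-Add1 // r0:-48,r1:8,r2:Add1,r3:7,r4:9,r5:Add2
cycle 11: CDB Add2=-47; issue ADD r3<-Add2 // r0:-48,r1:8,r2:Add1,r3:Add2,r4:9,r5:-47
cycle 12: stall // r0:-48,r1:8,r2:Add1,r3:Add2,r4:9,r5:-47
cycle 13: stall // r0:-48,r1:8,r2:Add1,r3:Add2,r4:9,r5:-47
cycle 14: CDB Add1=-40; issue SUB r4<-Add1 // r0:-48,r1:8,r2:-40,r3:Add2,r4:Add1,r5:-47
cycle 15: CDB Add2=15; issue MUL r3<-Mul1 // r0:-48,r1:8,r2:-40,r3:Mul1,r4:Add1,r5:-47
cycle 16: - // r0:-48,r1:8,r2:-40,r3:Mul1,r4:Add1,r5:-47

STATUS = TAG Add1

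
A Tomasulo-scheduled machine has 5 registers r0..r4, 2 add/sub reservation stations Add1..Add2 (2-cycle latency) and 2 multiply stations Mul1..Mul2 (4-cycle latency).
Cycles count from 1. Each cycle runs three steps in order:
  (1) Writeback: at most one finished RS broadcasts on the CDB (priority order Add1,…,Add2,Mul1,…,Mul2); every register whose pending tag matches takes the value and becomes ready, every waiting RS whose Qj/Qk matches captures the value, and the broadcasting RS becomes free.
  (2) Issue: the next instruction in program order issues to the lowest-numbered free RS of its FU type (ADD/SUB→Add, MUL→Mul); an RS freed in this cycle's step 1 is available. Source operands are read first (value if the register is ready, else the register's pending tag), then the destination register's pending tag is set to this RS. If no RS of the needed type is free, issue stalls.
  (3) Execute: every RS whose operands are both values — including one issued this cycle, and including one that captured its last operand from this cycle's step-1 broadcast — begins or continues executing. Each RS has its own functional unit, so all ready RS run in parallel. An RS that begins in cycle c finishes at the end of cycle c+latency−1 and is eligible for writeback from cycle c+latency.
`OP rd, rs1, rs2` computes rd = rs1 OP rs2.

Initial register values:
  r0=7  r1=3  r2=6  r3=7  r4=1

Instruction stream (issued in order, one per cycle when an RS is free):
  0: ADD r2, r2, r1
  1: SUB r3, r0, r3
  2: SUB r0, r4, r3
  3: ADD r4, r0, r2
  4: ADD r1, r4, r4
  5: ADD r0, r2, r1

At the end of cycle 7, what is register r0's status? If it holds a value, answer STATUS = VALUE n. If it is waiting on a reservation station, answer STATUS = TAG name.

STATUS = VALUE 1

  c1: issue ADD r2<-Add1  regs: r0:7,r1:3,r2:Add1,r3:7,r4:1
  c2: issue SUB r3<-Add2  regs: r0:7,r1:3,r2:Add1,r3:Add2,r4:1
  c3: CDB Add1=9; issue SUB r0<-Add1  regs: r0:Add1,r1:3,r2:9,r3:Add2,r4:1
  c4: CDB Add2=0; issue ADD r4<-Add2  regs: r0:Add1,r1:3,r2:9,r3:0,r4:Add2
  c5: stall  regs: r0:Add1,r1:3,r2:9,r3:0,r4:Add2
  c6: CDB Add1=1; issue ADD r1<-Add1  regs: r0:1,r1:Add1,r2:9,r3:0,r4:Add2
  c7: stall  regs: r0:1,r1:Add1,r2:9,r3:0,r4:Add2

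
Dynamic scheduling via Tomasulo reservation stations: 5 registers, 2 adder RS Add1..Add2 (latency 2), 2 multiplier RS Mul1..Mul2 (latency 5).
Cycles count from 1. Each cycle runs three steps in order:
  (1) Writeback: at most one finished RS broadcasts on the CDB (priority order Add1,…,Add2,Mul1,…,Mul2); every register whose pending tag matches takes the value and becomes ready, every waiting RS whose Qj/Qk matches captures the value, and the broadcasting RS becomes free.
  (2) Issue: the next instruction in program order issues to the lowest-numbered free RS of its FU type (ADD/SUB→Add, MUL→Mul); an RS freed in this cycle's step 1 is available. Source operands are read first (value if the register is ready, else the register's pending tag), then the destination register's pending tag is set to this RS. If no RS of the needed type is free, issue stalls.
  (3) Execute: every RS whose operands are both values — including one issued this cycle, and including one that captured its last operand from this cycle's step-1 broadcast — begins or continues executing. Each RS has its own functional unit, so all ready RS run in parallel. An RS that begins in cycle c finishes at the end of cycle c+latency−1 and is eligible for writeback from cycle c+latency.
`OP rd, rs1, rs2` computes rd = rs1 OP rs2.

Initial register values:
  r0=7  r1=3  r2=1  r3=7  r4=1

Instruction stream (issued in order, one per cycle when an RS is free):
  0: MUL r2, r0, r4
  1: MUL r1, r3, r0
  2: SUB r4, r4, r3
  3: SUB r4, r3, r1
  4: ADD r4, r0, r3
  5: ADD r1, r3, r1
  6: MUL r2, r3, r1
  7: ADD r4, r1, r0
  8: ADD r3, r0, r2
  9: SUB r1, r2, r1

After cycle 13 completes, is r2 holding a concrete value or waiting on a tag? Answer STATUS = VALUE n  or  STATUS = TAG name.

  c1: issue MUL r2<-Mul1  regs: r0:7,r1:3,r2:Mul1,r3:7,r4:1
  c2: issue MUL r1<-Mul2  regs: r0:7,r1:Mul2,r2:Mul1,r3:7,r4:1
  c3: issue SUB r4<-Add1  regs: r0:7,r1:Mul2,r2:Mul1,r3:7,r4:Add1
  c4: issue SUB r4<-Add2  regs: r0:7,r1:Mul2,r2:Mul1,r3:7,r4:Add2
  c5: CDB Add1=-6; issue ADD r4<-Add1  regs: r0:7,r1:Mul2,r2:Mul1,r3:7,r4:Add1
  c6: CDB Mul1=7; stall  regs: r0:7,r1:Mul2,r2:7,r3:7,r4:Add1
  c7: CDB Add1=14; issue ADD r1<-Add1  regs: r0:7,r1:Add1,r2:7,r3:7,r4:14
  c8: CDB Mul2=49; issue MUL r2<-Mul1  regs: r0:7,r1:Add1,r2:Mul1,r3:7,r4:14
  c9: stall  regs: r0:7,r1:Add1,r2:Mul1,r3:7,r4:14
  c10: CDB Add1=56; issue ADD r4<-Add1  regs: r0:7,r1:56,r2:Mul1,r3:7,r4:Add1
  c11: CDB Add2=-42; issue ADD r3<-Add2  regs: r0:7,r1:56,r2:Mul1,r3:Add2,r4:Add1
  c12: CDB Add1=63; issue SUB r1<-Add1  regs: r0:7,r1:Add1,r2:Mul1,r3:Add2,r4:63
  c13: -  regs: r0:7,r1:Add1,r2:Mul1,r3:Add2,r4:63

STATUS = TAG Mul1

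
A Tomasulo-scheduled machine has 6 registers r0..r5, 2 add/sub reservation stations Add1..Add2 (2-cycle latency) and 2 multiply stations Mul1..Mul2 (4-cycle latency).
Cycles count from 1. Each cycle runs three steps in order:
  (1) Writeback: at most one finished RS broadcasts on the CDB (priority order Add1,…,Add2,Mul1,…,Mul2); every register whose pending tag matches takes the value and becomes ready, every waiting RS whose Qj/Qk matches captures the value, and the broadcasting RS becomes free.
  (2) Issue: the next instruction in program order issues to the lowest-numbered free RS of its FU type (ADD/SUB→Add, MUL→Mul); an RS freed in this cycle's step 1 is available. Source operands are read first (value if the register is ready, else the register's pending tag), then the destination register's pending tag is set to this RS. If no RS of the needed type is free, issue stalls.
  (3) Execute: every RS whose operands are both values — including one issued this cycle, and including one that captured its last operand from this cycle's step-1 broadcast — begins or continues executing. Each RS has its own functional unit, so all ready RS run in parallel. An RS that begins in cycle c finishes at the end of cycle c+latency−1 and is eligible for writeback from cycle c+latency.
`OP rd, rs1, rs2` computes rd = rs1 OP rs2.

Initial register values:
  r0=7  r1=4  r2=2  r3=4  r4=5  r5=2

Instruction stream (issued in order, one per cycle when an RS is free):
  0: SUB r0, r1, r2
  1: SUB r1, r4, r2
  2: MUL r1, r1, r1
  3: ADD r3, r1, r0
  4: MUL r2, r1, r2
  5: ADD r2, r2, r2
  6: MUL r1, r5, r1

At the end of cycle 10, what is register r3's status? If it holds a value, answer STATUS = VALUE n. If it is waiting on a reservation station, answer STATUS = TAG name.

c1: issue SUB r0<-Add1 | r0:Add1,r1:4,r2:2,r3:4,r4:5,r5:2
c2: issue SUB r1<-Add2 | r0:Add1,r1:Add2,r2:2,r3:4,r4:5,r5:2
c3: CDB Add1=2; issue MUL r1<-Mul1 | r0:2,r1:Mul1,r2:2,r3:4,r4:5,r5:2
c4: CDB Add2=3; issue ADD r3<-Add1 | r0:2,r1:Mul1,r2:2,r3:Add1,r4:5,r5:2
c5: issue MUL r2<-Mul2 | r0:2,r1:Mul1,r2:Mul2,r3:Add1,r4:5,r5:2
c6: issue ADD r2<-Add2 | r0:2,r1:Mul1,r2:Add2,r3:Add1,r4:5,r5:2
c7: stall | r0:2,r1:Mul1,r2:Add2,r3:Add1,r4:5,r5:2
c8: CDB Mul1=9; issue MUL r1<-Mul1 | r0:2,r1:Mul1,r2:Add2,r3:Add1,r4:5,r5:2
c9: - | r0:2,r1:Mul1,r2:Add2,r3:Add1,r4:5,r5:2
c10: CDB Add1=11 | r0:2,r1:Mul1,r2:Add2,r3:11,r4:5,r5:2

STATUS = VALUE 11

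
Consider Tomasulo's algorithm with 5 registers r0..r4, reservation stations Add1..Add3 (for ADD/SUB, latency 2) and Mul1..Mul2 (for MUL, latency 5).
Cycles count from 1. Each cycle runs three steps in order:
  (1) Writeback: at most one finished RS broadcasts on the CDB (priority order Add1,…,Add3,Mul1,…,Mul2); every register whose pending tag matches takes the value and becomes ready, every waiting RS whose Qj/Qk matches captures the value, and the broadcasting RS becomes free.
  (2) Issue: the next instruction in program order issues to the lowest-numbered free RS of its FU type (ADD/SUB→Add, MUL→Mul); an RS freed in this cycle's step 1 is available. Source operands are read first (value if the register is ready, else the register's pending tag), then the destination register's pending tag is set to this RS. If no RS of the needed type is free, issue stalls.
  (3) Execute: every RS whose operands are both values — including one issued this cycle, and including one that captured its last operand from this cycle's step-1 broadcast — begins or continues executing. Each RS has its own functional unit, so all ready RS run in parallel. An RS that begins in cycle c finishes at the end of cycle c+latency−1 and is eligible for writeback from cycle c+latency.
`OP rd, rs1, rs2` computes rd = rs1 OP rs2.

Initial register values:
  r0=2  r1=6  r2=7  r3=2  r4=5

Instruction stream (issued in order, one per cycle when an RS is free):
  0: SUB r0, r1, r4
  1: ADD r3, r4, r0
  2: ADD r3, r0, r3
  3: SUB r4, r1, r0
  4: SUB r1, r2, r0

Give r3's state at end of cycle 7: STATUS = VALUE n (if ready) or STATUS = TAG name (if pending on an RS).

  c1: issue SUB r0<-Add1  regs: r0:Add1,r1:6,r2:7,r3:2,r4:5
  c2: issue ADD r3<-Add2  regs: r0:Add1,r1:6,r2:7,r3:Add2,r4:5
  c3: CDB Add1=1; issue ADD r3<-Add1  regs: r0:1,r1:6,r2:7,r3:Add1,r4:5
  c4: issue SUB r4<-Add3  regs: r0:1,r1:6,r2:7,r3:Add1,r4:Add3
  c5: CDB Add2=6; issue SUB r1<-Add2  regs: r0:1,r1:Add2,r2:7,r3:Add1,r4:Add3
  c6: CDB Add3=5  regs: r0:1,r1:Add2,r2:7,r3:Add1,r4:5
  c7: CDB Add1=7  regs: r0:1,r1:Add2,r2:7,r3:7,r4:5

STATUS = VALUE 7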